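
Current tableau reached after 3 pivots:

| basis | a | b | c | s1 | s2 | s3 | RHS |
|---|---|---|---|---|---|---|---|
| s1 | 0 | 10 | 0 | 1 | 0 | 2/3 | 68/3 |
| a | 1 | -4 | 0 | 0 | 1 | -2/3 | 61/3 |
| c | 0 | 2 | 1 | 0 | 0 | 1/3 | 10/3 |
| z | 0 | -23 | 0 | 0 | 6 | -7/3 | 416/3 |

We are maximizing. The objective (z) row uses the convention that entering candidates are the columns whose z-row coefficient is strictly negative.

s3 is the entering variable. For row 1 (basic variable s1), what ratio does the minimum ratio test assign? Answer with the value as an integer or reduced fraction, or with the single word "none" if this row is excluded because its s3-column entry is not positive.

34

Ratio = RHS / (s3 entry) = (68/3) / (2/3) = 34.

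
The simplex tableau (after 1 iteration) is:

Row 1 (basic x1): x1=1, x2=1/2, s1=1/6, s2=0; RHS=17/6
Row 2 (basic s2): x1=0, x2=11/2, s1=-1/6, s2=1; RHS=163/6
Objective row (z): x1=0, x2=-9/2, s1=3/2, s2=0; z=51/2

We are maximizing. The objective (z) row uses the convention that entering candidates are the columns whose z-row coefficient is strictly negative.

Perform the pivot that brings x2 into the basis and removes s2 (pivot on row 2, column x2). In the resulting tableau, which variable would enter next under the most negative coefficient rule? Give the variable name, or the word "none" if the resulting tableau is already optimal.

Pivot element 11/2. New z-row = old z-row − (-9/2)·(row 2/(11/2)).
Updated z-row coefficients: x1: 0, x2: 0, s1: 15/11, s2: 9/11.
No coefficient is strictly negative; the tableau after this pivot is optimal.

none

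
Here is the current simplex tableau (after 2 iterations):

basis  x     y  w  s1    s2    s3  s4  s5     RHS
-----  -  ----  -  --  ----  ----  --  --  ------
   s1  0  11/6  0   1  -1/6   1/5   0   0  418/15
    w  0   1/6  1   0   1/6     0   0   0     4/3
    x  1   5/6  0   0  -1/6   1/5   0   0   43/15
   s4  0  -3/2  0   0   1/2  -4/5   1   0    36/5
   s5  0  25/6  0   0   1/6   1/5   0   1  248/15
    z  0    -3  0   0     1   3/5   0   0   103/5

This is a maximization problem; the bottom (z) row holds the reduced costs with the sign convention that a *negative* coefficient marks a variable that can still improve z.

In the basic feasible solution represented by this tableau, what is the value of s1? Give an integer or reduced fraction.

s1 is basic (row 1); its value is the RHS of that row: 418/15.

418/15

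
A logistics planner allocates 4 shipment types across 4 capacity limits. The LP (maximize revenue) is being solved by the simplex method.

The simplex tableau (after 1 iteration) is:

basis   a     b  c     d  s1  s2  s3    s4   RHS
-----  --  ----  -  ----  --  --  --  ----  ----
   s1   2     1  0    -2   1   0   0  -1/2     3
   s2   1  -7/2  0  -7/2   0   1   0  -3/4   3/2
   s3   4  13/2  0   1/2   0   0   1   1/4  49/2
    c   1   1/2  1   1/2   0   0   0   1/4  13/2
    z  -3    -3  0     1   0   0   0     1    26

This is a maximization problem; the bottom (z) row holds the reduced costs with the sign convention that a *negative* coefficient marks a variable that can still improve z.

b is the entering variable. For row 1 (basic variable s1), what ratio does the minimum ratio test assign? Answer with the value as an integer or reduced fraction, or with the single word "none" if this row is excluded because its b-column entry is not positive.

Ratio = RHS / (b entry) = 3 / 1 = 3.

3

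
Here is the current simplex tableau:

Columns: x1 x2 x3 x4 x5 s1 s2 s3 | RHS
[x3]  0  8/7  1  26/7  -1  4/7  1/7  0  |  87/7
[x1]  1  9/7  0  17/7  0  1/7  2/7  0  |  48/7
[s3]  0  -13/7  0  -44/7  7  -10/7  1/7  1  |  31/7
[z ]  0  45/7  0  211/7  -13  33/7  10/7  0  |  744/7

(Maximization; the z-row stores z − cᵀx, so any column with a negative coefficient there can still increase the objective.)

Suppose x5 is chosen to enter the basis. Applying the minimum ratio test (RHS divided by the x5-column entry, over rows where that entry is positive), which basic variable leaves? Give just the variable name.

s3

Ratios: row 1 (x3): entry -1 ≤ 0, skip; row 2 (x1): entry 0 ≤ 0, skip; row 3 (s3): (31/7)/7 = 31/49.
Minimum ratio 31/49 is in the s3 row, so s3 leaves.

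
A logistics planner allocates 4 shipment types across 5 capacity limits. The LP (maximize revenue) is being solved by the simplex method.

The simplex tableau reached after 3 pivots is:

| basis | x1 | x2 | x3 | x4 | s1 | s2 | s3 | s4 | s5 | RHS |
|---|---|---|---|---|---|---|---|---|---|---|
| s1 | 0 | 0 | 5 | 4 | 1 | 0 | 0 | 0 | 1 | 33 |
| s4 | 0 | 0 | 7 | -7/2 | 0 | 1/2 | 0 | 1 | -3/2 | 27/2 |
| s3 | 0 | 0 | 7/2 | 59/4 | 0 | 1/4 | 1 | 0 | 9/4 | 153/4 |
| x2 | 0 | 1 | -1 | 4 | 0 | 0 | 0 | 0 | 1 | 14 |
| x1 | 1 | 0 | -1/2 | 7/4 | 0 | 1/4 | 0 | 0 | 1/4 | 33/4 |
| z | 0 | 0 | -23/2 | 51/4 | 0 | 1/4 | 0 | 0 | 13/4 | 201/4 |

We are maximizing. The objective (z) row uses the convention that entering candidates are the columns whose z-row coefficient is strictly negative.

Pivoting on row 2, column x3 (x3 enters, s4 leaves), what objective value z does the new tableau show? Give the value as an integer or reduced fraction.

Minimum ratio for x3: (27/2)/7 = 27/14.
z changes by −(z-row coeff of x3)·ratio = −(-23/2)·(27/14) = 621/28.
New z = 201/4 + (621/28) = 507/7.

507/7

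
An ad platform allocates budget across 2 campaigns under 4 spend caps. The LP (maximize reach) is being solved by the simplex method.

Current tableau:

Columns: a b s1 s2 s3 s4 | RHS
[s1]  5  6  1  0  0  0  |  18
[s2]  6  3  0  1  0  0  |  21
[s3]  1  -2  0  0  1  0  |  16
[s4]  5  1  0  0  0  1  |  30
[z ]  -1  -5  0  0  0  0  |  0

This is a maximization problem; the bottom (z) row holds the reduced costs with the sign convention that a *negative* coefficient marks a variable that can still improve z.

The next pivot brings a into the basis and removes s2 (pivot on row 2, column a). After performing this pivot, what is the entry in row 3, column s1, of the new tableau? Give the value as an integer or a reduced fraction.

Pivot element is row 2, column a: 6.
Normalize row 2: new (row 2, s1) = 0/6 = 0.
row 3 ← row 3 − 1·(new row 2): 0 − 1·0 = 0.

0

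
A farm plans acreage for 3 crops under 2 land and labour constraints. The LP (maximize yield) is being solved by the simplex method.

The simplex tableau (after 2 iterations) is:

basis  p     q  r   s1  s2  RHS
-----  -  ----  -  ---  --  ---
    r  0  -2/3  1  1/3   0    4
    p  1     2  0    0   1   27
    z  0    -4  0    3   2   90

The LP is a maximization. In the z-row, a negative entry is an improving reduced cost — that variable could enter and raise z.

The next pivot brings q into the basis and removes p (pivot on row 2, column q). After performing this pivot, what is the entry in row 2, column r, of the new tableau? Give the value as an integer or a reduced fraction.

Pivot element is row 2, column q: 2.
Normalize row 2: new (row 2, r) = 0/2 = 0.
Row 2 is the pivot row, so the entry is 0.

0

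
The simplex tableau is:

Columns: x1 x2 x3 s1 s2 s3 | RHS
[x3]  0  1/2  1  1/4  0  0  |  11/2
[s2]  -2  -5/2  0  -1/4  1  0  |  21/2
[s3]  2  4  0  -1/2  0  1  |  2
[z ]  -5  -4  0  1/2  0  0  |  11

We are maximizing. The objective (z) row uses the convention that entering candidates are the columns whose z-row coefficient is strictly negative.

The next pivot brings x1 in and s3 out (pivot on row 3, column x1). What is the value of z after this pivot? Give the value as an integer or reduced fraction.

Minimum ratio for x1: 2/2 = 1.
z changes by −(z-row coeff of x1)·ratio = −(-5)·1 = 5.
New z = 11 + 5 = 16.

16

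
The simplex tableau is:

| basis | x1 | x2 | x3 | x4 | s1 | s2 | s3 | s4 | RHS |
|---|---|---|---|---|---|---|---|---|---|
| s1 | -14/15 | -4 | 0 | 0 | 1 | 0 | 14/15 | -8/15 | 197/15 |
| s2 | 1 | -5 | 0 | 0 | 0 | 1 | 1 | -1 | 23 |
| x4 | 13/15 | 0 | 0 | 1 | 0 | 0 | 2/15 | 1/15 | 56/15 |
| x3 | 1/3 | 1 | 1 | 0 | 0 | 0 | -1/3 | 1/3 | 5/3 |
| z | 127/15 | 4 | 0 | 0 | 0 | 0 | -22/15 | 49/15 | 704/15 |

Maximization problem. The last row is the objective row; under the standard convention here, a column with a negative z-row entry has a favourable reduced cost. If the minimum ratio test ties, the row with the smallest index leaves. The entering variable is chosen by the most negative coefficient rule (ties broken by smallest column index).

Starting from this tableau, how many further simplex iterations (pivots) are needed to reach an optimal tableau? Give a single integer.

pivot: s3 in, s1 out → z = 473/7
pivot: x2 in, x4 out → z = 75
No improving column remains; optimal.

2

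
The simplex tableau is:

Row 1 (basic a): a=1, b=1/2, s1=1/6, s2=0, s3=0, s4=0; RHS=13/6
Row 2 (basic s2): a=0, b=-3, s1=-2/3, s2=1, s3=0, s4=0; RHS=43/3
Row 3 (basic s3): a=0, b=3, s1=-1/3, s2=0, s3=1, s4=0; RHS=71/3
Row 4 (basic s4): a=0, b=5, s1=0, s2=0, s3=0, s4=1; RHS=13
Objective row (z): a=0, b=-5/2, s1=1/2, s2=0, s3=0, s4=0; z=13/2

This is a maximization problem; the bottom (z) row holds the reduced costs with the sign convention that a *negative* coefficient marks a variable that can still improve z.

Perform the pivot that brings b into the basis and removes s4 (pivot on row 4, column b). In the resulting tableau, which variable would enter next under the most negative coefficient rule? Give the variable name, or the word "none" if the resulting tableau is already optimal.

Pivot element 5. New z-row = old z-row − (-5/2)·(row 4/5).
Updated z-row coefficients: a: 0, b: 0, s1: 1/2, s2: 0, s3: 0, s4: 1/2.
No coefficient is strictly negative; the tableau after this pivot is optimal.

none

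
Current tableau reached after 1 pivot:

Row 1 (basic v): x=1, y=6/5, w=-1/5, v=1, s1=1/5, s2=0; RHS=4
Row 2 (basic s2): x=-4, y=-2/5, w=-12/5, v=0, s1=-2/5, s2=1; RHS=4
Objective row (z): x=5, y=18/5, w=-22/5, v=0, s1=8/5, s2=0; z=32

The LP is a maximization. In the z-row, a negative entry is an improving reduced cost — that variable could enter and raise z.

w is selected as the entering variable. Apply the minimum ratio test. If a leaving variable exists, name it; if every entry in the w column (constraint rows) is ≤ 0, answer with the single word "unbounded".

w-column entries: row 1: -1/5, row 2: -12/5. All ≤ 0, so w can increase without bound; the LP is unbounded in this direction.

unbounded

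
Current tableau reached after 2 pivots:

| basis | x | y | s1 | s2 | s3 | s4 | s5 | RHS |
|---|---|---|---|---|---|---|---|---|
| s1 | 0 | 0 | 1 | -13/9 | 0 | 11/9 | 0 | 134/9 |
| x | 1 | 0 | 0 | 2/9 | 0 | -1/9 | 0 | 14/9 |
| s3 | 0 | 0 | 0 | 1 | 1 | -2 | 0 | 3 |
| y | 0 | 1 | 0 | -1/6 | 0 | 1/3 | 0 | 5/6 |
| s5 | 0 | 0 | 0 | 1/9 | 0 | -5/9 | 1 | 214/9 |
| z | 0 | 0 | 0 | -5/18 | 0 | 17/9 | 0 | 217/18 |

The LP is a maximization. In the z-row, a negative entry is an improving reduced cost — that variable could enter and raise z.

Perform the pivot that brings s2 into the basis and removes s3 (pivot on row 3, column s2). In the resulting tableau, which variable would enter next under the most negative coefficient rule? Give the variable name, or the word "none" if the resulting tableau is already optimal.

Pivot element 1. New z-row = old z-row − (-5/18)·(row 3/1).
Updated z-row coefficients: x: 0, y: 0, s1: 0, s2: 0, s3: 5/18, s4: 4/3, s5: 0.
No coefficient is strictly negative; the tableau after this pivot is optimal.

none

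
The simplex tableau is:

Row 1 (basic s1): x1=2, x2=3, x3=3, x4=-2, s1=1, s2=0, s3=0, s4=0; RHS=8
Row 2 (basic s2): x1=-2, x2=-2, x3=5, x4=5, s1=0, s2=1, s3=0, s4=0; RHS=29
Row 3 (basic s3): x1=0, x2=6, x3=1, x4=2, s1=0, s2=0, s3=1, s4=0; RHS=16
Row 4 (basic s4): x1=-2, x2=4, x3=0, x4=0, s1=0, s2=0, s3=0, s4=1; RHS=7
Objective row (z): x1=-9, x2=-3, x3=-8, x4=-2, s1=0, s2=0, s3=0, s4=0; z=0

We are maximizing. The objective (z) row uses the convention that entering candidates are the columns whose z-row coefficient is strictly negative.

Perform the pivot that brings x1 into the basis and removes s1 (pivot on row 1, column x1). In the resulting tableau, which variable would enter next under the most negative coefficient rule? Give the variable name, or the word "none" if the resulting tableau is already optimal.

Pivot element 2. New z-row = old z-row − (-9)·(row 1/2).
Updated z-row coefficients: x1: 0, x2: 21/2, x3: 11/2, x4: -11, s1: 9/2, s2: 0, s3: 0, s4: 0.
The most negative is -11 in column x4, so x4 would enter next.

x4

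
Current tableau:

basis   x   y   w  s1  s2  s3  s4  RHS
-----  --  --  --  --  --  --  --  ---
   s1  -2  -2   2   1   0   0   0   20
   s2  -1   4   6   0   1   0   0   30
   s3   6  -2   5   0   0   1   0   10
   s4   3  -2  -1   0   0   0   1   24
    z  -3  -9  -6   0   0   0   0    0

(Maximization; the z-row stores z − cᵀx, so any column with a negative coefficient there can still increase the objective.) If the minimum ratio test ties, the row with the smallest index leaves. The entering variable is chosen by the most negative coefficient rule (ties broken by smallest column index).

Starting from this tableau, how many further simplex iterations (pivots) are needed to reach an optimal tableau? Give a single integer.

2

pivot: y in, s2 out → z = 135/2
pivot: x in, s3 out → z = 1005/11
No improving column remains; optimal.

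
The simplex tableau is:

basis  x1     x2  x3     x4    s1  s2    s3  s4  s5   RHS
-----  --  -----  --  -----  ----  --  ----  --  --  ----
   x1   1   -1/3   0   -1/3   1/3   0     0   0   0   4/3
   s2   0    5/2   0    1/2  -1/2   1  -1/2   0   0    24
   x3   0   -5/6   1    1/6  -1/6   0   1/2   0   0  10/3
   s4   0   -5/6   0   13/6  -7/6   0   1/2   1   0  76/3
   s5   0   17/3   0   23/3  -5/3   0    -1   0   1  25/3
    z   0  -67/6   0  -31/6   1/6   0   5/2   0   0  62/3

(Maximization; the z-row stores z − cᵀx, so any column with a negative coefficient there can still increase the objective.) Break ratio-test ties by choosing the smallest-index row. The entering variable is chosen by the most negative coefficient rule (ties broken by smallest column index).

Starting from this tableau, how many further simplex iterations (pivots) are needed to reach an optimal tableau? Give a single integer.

pivot: x2 in, s5 out → z = 1261/34
pivot: s1 in, x1 out → z = 245/4
pivot: s3 in, x3 out → z = 69
No improving column remains; optimal.

3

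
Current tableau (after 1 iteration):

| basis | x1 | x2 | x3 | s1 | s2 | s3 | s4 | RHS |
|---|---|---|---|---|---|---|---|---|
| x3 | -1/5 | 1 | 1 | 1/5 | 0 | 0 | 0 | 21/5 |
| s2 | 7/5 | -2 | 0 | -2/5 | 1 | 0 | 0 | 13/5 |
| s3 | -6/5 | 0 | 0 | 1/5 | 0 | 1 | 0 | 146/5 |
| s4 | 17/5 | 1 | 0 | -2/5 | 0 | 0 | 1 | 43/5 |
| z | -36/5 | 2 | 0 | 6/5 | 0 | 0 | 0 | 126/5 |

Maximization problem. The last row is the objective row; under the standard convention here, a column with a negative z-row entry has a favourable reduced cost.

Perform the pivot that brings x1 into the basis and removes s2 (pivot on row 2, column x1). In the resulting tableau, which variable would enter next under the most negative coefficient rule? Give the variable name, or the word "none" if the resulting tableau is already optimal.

x2

Pivot element 7/5. New z-row = old z-row − (-36/5)·(row 2/(7/5)).
Updated z-row coefficients: x1: 0, x2: -58/7, x3: 0, s1: -6/7, s2: 36/7, s3: 0, s4: 0.
The most negative is -58/7 in column x2, so x2 would enter next.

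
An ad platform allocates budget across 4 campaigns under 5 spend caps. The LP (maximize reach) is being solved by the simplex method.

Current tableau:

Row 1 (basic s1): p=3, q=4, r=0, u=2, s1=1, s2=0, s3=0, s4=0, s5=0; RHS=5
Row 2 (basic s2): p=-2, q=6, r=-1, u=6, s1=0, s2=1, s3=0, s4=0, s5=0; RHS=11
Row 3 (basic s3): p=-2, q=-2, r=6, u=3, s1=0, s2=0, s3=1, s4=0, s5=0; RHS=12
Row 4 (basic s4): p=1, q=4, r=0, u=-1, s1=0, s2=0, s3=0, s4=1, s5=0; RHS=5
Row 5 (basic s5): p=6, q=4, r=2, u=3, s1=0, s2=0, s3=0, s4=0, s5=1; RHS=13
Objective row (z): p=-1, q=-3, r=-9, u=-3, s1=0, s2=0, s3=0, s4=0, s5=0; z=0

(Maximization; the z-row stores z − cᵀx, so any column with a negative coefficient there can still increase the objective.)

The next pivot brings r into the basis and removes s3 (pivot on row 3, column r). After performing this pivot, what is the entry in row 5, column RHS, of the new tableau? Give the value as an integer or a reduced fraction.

Pivot element is row 3, column r: 6.
Normalize row 3: new (row 3, RHS) = 12/6 = 2.
row 5 ← row 5 − 2·(new row 3): 13 − 2·2 = 9.

9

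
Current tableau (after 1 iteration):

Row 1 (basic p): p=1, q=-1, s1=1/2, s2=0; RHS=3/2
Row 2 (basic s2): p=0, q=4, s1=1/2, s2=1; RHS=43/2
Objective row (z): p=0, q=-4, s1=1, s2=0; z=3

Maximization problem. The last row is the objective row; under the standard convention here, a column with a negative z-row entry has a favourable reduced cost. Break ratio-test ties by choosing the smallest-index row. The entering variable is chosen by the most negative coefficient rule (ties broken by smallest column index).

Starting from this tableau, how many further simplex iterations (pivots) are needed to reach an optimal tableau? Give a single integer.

1

pivot: q in, s2 out → z = 49/2
No improving column remains; optimal.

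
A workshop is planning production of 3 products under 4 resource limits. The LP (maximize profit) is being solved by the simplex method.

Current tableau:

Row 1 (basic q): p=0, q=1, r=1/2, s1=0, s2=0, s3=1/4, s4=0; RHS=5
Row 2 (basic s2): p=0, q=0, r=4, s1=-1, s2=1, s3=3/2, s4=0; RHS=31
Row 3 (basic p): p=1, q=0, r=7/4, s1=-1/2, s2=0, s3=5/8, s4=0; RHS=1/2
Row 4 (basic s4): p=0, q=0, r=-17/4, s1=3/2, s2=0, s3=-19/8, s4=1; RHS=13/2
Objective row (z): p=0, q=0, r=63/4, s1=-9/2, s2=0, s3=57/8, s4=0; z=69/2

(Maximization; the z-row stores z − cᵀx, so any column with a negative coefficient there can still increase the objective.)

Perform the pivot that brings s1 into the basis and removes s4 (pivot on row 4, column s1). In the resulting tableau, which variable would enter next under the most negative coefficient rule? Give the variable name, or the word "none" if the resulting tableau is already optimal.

none

Pivot element 3/2. New z-row = old z-row − (-9/2)·(row 4/(3/2)).
Updated z-row coefficients: p: 0, q: 0, r: 3, s1: 0, s2: 0, s3: 0, s4: 3.
No coefficient is strictly negative; the tableau after this pivot is optimal.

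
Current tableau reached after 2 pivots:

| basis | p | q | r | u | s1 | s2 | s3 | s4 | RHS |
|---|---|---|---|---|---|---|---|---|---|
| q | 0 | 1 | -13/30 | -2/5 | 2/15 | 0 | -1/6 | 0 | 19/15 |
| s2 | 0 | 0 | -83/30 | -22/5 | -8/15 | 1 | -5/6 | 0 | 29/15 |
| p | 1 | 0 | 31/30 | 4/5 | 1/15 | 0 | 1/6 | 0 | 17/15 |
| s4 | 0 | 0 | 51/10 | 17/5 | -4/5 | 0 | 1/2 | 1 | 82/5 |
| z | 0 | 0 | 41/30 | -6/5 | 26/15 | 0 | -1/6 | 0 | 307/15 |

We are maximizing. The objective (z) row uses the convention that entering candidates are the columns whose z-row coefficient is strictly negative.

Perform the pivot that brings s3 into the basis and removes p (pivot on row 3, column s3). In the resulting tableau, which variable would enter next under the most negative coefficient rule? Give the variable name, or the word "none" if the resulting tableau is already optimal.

u

Pivot element 1/6. New z-row = old z-row − (-1/6)·(row 3/(1/6)).
Updated z-row coefficients: p: 1, q: 0, r: 12/5, u: -2/5, s1: 9/5, s2: 0, s3: 0, s4: 0.
The most negative is -2/5 in column u, so u would enter next.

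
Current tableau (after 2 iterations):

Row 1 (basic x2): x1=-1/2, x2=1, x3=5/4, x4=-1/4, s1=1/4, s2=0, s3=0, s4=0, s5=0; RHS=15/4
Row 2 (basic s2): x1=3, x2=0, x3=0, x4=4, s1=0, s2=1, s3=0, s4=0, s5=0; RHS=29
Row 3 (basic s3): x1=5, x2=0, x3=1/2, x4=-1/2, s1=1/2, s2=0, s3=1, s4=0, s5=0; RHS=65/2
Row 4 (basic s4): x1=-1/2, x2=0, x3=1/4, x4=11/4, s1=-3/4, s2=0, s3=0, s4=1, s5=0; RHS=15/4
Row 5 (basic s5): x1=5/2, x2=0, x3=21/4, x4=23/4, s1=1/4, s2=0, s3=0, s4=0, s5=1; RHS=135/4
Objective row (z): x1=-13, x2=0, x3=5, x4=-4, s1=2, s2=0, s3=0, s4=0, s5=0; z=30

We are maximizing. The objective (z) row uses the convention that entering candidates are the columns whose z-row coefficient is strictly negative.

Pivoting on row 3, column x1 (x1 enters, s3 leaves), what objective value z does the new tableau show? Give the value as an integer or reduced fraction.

229/2

Minimum ratio for x1: (65/2)/5 = 13/2.
z changes by −(z-row coeff of x1)·ratio = −(-13)·(13/2) = 169/2.
New z = 30 + (169/2) = 229/2.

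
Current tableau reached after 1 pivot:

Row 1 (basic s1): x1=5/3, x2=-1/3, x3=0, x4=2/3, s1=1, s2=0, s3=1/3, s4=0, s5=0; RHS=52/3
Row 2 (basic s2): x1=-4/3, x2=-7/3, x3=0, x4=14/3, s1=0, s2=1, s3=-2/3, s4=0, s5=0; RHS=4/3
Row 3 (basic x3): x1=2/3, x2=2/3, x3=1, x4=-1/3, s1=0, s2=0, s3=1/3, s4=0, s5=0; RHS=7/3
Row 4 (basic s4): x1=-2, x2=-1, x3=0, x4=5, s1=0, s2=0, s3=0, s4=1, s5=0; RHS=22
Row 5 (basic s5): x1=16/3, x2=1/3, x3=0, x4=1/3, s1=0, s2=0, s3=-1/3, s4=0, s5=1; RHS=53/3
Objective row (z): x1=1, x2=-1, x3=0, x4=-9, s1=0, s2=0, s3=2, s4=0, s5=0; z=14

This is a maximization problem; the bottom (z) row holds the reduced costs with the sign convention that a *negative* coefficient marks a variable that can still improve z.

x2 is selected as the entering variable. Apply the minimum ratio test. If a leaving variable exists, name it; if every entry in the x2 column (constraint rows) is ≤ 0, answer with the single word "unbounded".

Ratios: row 1 (s1): entry -1/3 ≤ 0, skip; row 2 (s2): entry -7/3 ≤ 0, skip; row 3 (x3): (7/3)/(2/3) = 7/2; row 4 (s4): entry -1 ≤ 0, skip; row 5 (s5): (53/3)/(1/3) = 53.
Minimum ratio is in the x3 row, so x3 leaves.

x3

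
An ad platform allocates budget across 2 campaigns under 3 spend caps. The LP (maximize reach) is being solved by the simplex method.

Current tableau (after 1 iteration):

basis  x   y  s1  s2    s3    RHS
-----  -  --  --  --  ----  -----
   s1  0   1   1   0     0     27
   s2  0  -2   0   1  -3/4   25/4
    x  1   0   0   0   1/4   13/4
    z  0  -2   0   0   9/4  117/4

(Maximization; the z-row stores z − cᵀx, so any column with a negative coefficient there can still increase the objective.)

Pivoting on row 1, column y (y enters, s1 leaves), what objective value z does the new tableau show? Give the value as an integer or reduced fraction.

Minimum ratio for y: 27/1 = 27.
z changes by −(z-row coeff of y)·ratio = −(-2)·27 = 54.
New z = 117/4 + 54 = 333/4.

333/4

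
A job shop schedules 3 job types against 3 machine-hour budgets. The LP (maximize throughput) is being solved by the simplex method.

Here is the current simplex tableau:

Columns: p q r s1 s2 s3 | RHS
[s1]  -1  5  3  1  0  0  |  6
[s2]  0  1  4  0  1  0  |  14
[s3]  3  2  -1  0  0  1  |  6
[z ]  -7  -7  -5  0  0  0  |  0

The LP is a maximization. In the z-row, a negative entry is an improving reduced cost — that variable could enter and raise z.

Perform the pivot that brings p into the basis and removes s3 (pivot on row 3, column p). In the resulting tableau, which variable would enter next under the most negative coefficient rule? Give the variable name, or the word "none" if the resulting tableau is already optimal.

r

Pivot element 3. New z-row = old z-row − (-7)·(row 3/3).
Updated z-row coefficients: p: 0, q: -7/3, r: -22/3, s1: 0, s2: 0, s3: 7/3.
The most negative is -22/3 in column r, so r would enter next.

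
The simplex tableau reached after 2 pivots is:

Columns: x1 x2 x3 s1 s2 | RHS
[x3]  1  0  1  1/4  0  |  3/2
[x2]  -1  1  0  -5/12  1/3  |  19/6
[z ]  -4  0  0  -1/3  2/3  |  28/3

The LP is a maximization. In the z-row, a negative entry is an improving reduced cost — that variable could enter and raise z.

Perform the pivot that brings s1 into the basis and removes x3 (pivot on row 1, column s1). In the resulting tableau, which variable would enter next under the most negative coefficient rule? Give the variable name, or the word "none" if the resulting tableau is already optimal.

x1

Pivot element 1/4. New z-row = old z-row − (-1/3)·(row 1/(1/4)).
Updated z-row coefficients: x1: -8/3, x2: 0, x3: 4/3, s1: 0, s2: 2/3.
The most negative is -8/3 in column x1, so x1 would enter next.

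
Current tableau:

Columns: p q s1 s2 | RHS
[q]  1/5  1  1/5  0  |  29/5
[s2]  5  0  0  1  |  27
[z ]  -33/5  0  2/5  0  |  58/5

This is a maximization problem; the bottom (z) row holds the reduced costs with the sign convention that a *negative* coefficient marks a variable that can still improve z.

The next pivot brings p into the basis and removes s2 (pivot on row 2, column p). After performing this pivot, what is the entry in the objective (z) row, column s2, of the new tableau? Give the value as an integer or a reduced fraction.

Pivot element is row 2, column p: 5.
Normalize row 2: new (row 2, s2) = 1/5 = 1/5.
z-row ← z-row − (-33/5)·(new row 2): 0 − (-33/5)·(1/5) = 33/25.

33/25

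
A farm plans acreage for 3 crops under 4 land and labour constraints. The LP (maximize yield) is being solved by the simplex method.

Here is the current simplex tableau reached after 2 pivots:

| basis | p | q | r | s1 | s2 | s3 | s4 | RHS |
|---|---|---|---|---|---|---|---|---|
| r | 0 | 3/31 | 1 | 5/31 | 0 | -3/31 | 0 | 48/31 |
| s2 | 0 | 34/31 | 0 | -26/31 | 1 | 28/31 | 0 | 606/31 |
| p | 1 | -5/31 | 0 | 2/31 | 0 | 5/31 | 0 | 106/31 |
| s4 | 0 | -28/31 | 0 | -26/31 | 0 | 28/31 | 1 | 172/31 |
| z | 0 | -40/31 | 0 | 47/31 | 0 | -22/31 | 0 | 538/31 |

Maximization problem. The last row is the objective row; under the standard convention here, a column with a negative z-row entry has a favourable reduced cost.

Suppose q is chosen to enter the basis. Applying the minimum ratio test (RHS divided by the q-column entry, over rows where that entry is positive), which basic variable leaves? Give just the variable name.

Ratios: row 1 (r): (48/31)/(3/31) = 16; row 2 (s2): (606/31)/(34/31) = 303/17; row 3 (p): entry -5/31 ≤ 0, skip; row 4 (s4): entry -28/31 ≤ 0, skip.
Minimum ratio 16 is in the r row, so r leaves.

r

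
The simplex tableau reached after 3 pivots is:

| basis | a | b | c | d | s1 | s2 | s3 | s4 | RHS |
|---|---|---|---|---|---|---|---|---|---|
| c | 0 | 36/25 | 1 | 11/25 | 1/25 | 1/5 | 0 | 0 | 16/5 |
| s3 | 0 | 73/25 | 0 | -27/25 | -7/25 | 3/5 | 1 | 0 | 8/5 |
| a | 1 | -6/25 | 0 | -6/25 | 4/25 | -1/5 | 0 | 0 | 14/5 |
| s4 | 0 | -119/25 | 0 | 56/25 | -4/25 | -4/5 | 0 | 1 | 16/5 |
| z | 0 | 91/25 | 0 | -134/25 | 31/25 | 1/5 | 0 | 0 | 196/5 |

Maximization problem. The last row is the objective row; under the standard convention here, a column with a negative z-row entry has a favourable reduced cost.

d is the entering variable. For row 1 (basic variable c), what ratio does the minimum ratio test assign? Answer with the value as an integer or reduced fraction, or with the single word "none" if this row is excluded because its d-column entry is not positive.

Ratio = RHS / (d entry) = (16/5) / (11/25) = 80/11.

80/11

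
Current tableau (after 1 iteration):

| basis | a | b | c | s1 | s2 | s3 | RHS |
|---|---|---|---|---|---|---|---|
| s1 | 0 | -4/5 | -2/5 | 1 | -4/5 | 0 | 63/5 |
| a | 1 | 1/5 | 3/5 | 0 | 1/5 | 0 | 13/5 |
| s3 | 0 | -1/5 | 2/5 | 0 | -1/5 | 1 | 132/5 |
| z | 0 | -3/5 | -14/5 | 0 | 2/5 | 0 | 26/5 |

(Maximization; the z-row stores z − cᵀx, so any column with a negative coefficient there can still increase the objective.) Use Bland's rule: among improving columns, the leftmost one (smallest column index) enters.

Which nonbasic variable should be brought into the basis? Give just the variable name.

Objective-row coefficients: a: 0, b: -3/5, c: -14/5, s1: 0, s2: 2/5, s3: 0.
Improving columns: b, c. Bland's rule picks the smallest column index → b.

b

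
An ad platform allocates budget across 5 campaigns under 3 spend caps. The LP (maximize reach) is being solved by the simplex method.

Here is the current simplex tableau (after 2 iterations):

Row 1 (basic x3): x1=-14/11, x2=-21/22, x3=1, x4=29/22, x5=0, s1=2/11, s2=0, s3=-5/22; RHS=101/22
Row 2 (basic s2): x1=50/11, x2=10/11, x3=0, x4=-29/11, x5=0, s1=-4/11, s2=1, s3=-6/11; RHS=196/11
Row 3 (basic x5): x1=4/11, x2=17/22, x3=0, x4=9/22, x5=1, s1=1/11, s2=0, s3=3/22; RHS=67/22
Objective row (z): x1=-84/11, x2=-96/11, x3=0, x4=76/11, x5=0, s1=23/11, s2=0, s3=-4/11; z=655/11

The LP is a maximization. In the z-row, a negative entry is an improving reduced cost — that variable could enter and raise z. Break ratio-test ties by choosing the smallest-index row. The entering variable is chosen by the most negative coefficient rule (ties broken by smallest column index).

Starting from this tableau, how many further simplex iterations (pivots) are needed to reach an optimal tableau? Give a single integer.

pivot: x2 in, x5 out → z = 1597/17
pivot: x1 in, s2 out → z = 743/7
No improving column remains; optimal.

2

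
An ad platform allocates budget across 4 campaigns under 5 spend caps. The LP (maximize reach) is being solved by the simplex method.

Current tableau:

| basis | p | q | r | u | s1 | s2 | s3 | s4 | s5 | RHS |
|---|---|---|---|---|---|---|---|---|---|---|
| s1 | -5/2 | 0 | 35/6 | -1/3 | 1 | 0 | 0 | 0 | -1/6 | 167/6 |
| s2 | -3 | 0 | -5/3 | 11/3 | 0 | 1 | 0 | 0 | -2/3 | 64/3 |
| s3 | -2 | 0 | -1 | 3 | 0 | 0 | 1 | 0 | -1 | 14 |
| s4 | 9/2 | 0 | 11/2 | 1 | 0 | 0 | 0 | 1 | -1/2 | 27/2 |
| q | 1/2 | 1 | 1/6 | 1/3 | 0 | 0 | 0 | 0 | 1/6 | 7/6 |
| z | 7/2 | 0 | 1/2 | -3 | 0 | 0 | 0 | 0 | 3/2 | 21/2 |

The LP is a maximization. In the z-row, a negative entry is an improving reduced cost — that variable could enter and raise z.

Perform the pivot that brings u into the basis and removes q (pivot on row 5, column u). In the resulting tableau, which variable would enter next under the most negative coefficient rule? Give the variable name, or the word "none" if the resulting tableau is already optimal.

Pivot element 1/3. New z-row = old z-row − (-3)·(row 5/(1/3)).
Updated z-row coefficients: p: 8, q: 9, r: 2, u: 0, s1: 0, s2: 0, s3: 0, s4: 0, s5: 3.
No coefficient is strictly negative; the tableau after this pivot is optimal.

none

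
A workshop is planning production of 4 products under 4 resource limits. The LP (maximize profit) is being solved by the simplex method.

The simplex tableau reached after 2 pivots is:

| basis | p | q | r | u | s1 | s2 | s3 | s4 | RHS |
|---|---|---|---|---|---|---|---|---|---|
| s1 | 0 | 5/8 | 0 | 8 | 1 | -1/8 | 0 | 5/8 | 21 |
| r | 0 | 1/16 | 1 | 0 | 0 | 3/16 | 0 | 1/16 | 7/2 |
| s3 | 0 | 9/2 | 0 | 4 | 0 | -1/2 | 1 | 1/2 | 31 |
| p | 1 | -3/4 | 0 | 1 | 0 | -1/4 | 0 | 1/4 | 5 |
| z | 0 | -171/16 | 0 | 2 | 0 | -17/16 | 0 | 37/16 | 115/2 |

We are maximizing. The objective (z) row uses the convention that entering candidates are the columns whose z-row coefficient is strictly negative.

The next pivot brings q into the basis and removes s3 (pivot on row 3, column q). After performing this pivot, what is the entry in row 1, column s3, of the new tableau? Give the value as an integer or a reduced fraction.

Pivot element is row 3, column q: 9/2.
Normalize row 3: new (row 3, s3) = 1/(9/2) = 2/9.
row 1 ← row 1 − (5/8)·(new row 3): 0 − (5/8)·(2/9) = -5/36.

-5/36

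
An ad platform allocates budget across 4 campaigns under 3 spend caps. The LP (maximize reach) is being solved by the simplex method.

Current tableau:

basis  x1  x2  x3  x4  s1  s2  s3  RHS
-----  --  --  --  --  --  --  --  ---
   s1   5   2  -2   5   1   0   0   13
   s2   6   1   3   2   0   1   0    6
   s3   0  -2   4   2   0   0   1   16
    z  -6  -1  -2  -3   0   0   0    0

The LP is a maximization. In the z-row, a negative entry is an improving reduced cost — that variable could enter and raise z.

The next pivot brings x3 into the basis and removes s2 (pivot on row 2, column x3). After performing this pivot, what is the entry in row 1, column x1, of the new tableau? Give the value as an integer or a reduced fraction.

Pivot element is row 2, column x3: 3.
Normalize row 2: new (row 2, x1) = 6/3 = 2.
row 1 ← row 1 − (-2)·(new row 2): 5 − (-2)·2 = 9.

9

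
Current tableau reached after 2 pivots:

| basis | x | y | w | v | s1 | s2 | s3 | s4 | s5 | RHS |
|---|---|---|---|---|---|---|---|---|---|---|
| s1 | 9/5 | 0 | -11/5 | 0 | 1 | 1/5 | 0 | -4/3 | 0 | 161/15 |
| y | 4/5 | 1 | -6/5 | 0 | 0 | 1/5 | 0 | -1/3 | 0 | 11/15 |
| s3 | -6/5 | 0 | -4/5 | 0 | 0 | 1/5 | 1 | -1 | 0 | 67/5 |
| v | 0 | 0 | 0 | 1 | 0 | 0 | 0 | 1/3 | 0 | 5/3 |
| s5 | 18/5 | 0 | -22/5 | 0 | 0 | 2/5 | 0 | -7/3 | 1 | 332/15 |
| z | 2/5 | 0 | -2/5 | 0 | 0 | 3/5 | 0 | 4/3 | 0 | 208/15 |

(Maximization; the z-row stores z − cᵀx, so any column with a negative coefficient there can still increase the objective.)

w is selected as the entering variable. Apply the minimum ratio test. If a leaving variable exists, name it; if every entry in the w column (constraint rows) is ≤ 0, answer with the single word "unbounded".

unbounded

w-column entries: row 1: -11/5, row 2: -6/5, row 3: -4/5, row 4: 0, row 5: -22/5. All ≤ 0, so w can increase without bound; the LP is unbounded in this direction.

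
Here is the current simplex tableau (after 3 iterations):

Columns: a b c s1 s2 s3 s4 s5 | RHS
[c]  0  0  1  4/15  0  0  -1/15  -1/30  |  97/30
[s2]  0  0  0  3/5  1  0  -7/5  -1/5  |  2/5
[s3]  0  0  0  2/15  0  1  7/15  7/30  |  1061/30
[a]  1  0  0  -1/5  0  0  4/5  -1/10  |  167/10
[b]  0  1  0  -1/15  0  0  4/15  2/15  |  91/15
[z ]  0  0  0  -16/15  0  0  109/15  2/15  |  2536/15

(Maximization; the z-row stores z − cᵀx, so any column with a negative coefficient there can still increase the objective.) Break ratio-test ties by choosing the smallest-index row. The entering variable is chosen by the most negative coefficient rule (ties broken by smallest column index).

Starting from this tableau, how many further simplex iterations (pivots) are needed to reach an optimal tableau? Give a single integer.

pivot: s1 in, s2 out → z = 1528/9
pivot: s5 in, c out → z = 182
No improving column remains; optimal.

2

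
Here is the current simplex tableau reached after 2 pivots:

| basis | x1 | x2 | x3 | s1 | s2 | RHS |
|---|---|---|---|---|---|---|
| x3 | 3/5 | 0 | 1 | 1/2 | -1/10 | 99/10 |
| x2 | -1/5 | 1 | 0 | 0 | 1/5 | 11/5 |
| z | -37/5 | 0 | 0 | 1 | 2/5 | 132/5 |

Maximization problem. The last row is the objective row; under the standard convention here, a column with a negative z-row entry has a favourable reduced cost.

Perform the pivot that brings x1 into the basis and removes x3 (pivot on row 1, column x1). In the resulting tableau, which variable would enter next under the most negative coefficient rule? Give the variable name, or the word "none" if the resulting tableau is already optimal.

s2

Pivot element 3/5. New z-row = old z-row − (-37/5)·(row 1/(3/5)).
Updated z-row coefficients: x1: 0, x2: 0, x3: 37/3, s1: 43/6, s2: -5/6.
The most negative is -5/6 in column s2, so s2 would enter next.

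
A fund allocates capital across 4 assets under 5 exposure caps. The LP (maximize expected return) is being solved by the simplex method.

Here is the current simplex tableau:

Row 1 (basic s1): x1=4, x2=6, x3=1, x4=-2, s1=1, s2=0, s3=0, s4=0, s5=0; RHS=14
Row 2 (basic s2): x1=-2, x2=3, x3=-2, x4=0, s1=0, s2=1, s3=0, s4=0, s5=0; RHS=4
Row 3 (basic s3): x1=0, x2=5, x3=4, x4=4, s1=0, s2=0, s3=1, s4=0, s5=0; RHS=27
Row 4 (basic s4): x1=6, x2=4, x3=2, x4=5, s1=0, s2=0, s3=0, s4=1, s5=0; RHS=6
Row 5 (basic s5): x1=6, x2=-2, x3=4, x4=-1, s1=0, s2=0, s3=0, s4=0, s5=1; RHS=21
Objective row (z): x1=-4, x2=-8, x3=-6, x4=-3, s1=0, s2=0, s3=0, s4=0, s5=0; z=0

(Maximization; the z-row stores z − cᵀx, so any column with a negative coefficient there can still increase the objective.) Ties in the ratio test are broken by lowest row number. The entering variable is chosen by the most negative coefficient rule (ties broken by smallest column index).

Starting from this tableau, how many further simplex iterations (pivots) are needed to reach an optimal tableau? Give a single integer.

3

pivot: x2 in, s2 out → z = 32/3
pivot: x3 in, s4 out → z = 86/7
pivot: s2 in, x2 out → z = 18
No improving column remains; optimal.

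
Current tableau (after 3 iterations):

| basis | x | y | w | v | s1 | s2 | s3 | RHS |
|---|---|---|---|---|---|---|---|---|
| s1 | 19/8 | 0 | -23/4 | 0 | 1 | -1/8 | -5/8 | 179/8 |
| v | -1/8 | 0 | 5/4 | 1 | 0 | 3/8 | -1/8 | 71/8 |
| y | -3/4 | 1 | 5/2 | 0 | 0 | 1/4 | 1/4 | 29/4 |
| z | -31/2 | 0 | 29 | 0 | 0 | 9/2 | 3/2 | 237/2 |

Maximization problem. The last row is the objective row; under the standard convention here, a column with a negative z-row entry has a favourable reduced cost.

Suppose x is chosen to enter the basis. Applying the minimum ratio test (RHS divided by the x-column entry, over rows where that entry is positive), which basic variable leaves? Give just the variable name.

s1

Ratios: row 1 (s1): (179/8)/(19/8) = 179/19; row 2 (v): entry -1/8 ≤ 0, skip; row 3 (y): entry -3/4 ≤ 0, skip.
Minimum ratio 179/19 is in the s1 row, so s1 leaves.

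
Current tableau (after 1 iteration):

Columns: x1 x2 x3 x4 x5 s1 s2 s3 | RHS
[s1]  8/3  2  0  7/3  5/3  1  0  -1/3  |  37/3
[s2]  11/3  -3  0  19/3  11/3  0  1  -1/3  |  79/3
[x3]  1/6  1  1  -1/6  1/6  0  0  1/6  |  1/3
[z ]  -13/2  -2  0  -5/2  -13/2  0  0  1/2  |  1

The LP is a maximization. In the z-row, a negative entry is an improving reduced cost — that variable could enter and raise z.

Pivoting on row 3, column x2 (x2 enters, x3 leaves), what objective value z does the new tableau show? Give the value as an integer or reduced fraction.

Minimum ratio for x2: (1/3)/1 = 1/3.
z changes by −(z-row coeff of x2)·ratio = −(-2)·(1/3) = 2/3.
New z = 1 + (2/3) = 5/3.

5/3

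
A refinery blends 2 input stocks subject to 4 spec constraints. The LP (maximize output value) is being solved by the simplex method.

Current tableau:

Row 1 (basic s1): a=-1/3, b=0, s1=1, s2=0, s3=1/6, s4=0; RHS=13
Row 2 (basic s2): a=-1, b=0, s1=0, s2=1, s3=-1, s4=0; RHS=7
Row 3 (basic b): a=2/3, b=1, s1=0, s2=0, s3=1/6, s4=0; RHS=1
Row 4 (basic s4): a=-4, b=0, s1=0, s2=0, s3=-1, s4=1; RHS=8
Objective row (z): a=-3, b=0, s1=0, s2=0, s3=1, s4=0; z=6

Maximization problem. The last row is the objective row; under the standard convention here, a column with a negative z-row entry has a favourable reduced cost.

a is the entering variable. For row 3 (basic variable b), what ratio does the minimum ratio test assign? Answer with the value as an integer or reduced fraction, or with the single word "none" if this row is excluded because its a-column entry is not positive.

3/2

Ratio = RHS / (a entry) = 1 / (2/3) = 3/2.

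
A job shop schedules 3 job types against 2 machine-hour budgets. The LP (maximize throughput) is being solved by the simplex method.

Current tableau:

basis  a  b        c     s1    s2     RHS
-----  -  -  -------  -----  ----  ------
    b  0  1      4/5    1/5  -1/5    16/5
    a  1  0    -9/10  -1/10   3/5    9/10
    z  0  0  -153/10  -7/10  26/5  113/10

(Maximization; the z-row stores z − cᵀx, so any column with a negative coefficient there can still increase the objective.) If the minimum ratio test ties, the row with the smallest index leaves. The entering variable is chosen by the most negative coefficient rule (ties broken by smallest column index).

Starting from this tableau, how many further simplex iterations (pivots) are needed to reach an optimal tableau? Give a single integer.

1

pivot: c in, b out → z = 145/2
No improving column remains; optimal.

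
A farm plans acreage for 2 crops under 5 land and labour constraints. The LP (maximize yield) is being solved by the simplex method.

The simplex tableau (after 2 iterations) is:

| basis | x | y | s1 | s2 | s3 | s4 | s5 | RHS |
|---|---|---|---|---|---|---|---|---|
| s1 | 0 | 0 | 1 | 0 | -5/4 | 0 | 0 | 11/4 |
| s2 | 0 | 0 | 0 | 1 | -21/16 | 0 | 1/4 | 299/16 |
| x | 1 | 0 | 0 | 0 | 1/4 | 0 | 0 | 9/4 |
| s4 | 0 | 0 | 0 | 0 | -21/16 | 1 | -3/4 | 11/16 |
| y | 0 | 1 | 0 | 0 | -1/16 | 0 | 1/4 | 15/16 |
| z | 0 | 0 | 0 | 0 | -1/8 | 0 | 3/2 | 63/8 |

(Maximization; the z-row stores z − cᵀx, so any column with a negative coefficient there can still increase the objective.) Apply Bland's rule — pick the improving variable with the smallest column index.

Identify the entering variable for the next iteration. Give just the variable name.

s3

Objective-row coefficients: x: 0, y: 0, s1: 0, s2: 0, s3: -1/8, s4: 0, s5: 3/2.
Improving columns: s3. Bland's rule picks the smallest column index → s3.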